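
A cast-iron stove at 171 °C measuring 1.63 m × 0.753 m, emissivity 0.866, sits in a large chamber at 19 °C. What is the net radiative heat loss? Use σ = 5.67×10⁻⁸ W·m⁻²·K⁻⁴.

A = 1.63 × 0.753 = 1.23 m².
Convert: 171 °C = 444 K; 19 °C = 292 K.
Q = εσA(T⁴ − T_s⁴). T⁴ − T_s⁴ = (444)⁴ − (292)⁴ = 3.89×10^10 − 7.27×10^9 = 3.16×10^10 K⁴.
Q = 0.866 × 5.67×10⁻⁸ × 1.23 × 3.16×10^10 = 1900 W.

Q ≈ 1900 W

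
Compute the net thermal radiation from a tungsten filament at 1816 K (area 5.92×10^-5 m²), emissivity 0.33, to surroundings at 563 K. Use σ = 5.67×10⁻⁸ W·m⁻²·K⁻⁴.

Q ≈ 11.9 W

Q = εσA(T⁴ − T_s⁴). T⁴ − T_s⁴ = (1816)⁴ − (563)⁴ = 1.09×10^13 − 1.00×10^11 = 1.08×10^13 K⁴.
Q = 0.33 × 5.67×10⁻⁸ × 5.92×10^-5 × 1.08×10^13 = 11.9 W.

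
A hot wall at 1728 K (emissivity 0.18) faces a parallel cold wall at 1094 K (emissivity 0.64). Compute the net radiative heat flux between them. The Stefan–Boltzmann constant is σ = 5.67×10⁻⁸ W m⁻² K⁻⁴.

q ≈ 69400 W/m²

For two large parallel gray plates, q = σ(T₁⁴ − T₂⁴) / (1/ε₁ + 1/ε₂ − 1).
1/ε₁ + 1/ε₂ − 1 = 1/0.18 + 1/0.64 − 1 = 6.118.
T₁⁴ − T₂⁴ = 8.92×10^12 − 1.43×10^12 = 7.48×10^12 K⁴.
q = 5.67×10⁻⁸ × 7.48×10^12 / 6.118 = 69400 W/m².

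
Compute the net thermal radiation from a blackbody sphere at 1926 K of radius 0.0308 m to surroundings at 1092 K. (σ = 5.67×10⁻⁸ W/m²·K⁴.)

Q ≈ 8340 W

A = 4πr² = 4π × (0.0308)² = 0.0119 m².
Q = σA(T⁴ − T_s⁴). T⁴ − T_s⁴ = (1926)⁴ − (1092)⁴ = 1.38×10^13 − 1.42×10^12 = 1.23×10^13 K⁴.
Q = 5.67×10⁻⁸ × 0.0119 × 1.23×10^13 = 8340 W.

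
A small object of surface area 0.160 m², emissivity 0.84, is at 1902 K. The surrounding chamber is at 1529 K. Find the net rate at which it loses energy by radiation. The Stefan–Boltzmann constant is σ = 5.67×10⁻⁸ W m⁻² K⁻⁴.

Q = εσA(T⁴ − T_s⁴). T⁴ − T_s⁴ = (1902)⁴ − (1529)⁴ = 1.31×10^13 − 5.47×10^12 = 7.62×10^12 K⁴.
Q = 0.84 × 5.67×10⁻⁸ × 0.160 × 7.62×10^12 = 58100 W.

Q ≈ 58100 W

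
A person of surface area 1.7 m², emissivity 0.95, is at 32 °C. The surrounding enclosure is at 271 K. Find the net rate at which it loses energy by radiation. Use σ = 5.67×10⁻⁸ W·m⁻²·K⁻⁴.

Convert: 32 °C = 305 K.
Q = εσA(T⁴ − T_s⁴). T⁴ − T_s⁴ = (305)⁴ − (271)⁴ = 8.65×10^9 − 5.39×10^9 = 3.26×10^9 K⁴.
Q = 0.95 × 5.67×10⁻⁸ × 1.70 × 3.26×10^9 = 299 W.

Q ≈ 299 W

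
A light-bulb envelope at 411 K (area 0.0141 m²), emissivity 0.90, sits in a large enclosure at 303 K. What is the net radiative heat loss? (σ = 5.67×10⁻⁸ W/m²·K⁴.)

Q ≈ 14.5 W

Q = εσA(T⁴ − T_s⁴). T⁴ − T_s⁴ = (411)⁴ − (303)⁴ = 2.85×10^10 − 8.43×10^9 = 2.01×10^10 K⁴.
Q = 0.90 × 5.67×10⁻⁸ × 0.0141 × 2.01×10^10 = 14.5 W.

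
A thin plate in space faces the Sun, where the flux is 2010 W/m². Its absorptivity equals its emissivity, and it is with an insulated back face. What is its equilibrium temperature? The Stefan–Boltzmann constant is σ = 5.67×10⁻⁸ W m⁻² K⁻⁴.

Absorbed flux αS = emitted flux εσT⁴ (one radiating face); with α = ε, T = (S/σ)^(1/4).
T = (2010 / 5.67×10⁻⁸)^(1/4) = (3.54×10^10)^(1/4).
T = 434 K.

T ≈ 434 K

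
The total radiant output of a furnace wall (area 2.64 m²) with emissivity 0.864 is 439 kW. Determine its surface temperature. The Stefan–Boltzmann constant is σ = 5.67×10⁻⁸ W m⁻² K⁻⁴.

From P = εσAT⁴, T = (P / εσA)^(1/4) = (4.39×10^5 / (0.864 × 5.67×10⁻⁸ × 2.64))^(1/4).
T = (3.39×10^12)^(1/4) = 1360 K.

T ≈ 1360 K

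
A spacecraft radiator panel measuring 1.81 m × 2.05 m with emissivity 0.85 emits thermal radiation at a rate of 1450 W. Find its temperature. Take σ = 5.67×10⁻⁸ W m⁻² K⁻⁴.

A = 1.81 × 2.05 = 3.71 m².
From P = εσAT⁴, T = (P / εσA)^(1/4) = (1450 / (0.85 × 5.67×10⁻⁸ × 3.71))^(1/4).
T = (8.11×10^9)^(1/4) = 300 K.

T ≈ 300 K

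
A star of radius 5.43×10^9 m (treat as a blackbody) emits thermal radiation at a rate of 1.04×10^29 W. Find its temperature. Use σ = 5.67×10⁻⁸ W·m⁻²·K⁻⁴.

T ≈ 8390 K

A = 4πr² = 4π × (5.43×10^9)² = 3.71×10^20 m².
From P = σAT⁴, T = (P / σA)^(1/4) = (1.04×10^29 / (5.67×10⁻⁸ × 3.71×10^20))^(1/4).
T = (4.95×10^15)^(1/4) = 8390 K.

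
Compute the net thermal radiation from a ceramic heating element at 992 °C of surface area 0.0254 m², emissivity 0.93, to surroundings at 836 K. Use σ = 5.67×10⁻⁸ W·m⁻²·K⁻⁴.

Q ≈ 2780 W

Convert: 992 °C = 1265 K.
Q = εσA(T⁴ − T_s⁴). T⁴ − T_s⁴ = (1265)⁴ − (836)⁴ = 2.56×10^12 − 4.88×10^11 = 2.07×10^12 K⁴.
Q = 0.93 × 5.67×10⁻⁸ × 0.0254 × 2.07×10^12 = 2780 W.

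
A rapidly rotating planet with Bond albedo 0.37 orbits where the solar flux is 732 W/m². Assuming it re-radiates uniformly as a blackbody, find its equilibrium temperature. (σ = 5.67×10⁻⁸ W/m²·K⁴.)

T ≈ 212 K

Power absorbed = (1−a)S·πR²; power emitted = 4πR²σT⁴. Equating and cancelling πR²:
T = ((1−a)S / 4σ)^(1/4) = (461 / (4 × 5.67×10⁻⁸))^(1/4) = (2.03×10^9)^(1/4).
T = 212 K.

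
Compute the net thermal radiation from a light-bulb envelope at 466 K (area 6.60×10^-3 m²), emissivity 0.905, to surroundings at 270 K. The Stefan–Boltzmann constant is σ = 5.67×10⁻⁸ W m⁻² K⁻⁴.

Q ≈ 14.2 W

Q = εσA(T⁴ − T_s⁴). T⁴ − T_s⁴ = (466)⁴ − (270)⁴ = 4.72×10^10 − 5.31×10^9 = 4.18×10^10 K⁴.
Q = 0.905 × 5.67×10⁻⁸ × 6.60×10^-3 × 4.18×10^10 = 14.2 W.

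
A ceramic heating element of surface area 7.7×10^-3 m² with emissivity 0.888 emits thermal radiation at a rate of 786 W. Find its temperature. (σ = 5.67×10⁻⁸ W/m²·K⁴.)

From P = εσAT⁴, T = (P / εσA)^(1/4) = (786 / (0.888 × 5.67×10⁻⁸ × 7.70×10^-3))^(1/4).
T = (2.03×10^12)^(1/4) = 1190 K.

T ≈ 1190 K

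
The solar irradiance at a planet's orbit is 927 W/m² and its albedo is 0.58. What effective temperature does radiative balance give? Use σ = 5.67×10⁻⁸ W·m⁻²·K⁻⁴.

T ≈ 204 K

Power absorbed = (1−a)S·πR²; power emitted = 4πR²σT⁴. Equating and cancelling πR²:
T = ((1−a)S / 4σ)^(1/4) = (389 / (4 × 5.67×10⁻⁸))^(1/4) = (1.72×10^9)^(1/4).
T = 204 K.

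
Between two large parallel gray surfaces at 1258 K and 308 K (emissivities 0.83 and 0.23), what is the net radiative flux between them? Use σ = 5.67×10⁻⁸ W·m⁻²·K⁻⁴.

q ≈ 31100 W/m²

For two large parallel gray plates, q = σ(T₁⁴ − T₂⁴) / (1/ε₁ + 1/ε₂ − 1).
1/ε₁ + 1/ε₂ − 1 = 1/0.83 + 1/0.23 − 1 = 4.553.
T₁⁴ − T₂⁴ = 2.50×10^12 − 9.00×10^9 = 2.50×10^12 K⁴.
q = 5.67×10⁻⁸ × 2.50×10^12 / 4.553 = 31100 W/m².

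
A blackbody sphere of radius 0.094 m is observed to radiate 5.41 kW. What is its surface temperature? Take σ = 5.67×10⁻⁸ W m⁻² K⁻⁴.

T ≈ 963 K

A = 4πr² = 4π × (0.094)² = 0.111 m².
From P = σAT⁴, T = (P / σA)^(1/4) = (5410 / (5.67×10⁻⁸ × 0.111))^(1/4).
T = (8.59×10^11)^(1/4) = 963 K.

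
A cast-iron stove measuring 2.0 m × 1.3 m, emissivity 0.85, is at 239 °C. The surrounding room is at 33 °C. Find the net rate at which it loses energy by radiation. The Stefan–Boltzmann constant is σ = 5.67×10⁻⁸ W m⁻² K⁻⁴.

Q ≈ 7510 W

A = 2.0 × 1.3 = 2.60 m².
Convert: 239 °C = 512 K; 33 °C = 306 K.
Q = εσA(T⁴ − T_s⁴). T⁴ − T_s⁴ = (512)⁴ − (306)⁴ = 6.87×10^10 − 8.77×10^9 = 6.00×10^10 K⁴.
Q = 0.85 × 5.67×10⁻⁸ × 2.60 × 6.00×10^10 = 7510 W.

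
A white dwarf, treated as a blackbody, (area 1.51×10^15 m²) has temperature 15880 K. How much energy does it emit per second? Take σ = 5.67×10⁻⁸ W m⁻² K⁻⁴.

P = σAT⁴ = 5.67×10⁻⁸ × 1.51×10^15 × (15880)⁴ = 5.67×10⁻⁸ × 1.51×10^15 × 6.36×10^16.
P = 5.44×10^24 W.

P ≈ 5.44×10^24 W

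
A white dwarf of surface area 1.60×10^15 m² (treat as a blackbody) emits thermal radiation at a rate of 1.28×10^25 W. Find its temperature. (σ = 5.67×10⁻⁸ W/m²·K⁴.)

T ≈ 19400 K

From P = σAT⁴, T = (P / σA)^(1/4) = (1.28×10^25 / (5.67×10⁻⁸ × 1.60×10^15))^(1/4).
T = (1.41×10^17)^(1/4) = 19400 K.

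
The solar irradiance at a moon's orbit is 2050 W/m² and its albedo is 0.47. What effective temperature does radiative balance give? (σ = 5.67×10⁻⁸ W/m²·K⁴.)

T ≈ 263 K

Power absorbed = (1−a)S·πR²; power emitted = 4πR²σT⁴. Equating and cancelling πR²:
T = ((1−a)S / 4σ)^(1/4) = (1090 / (4 × 5.67×10⁻⁸))^(1/4) = (4.79×10^9)^(1/4).
T = 263 K.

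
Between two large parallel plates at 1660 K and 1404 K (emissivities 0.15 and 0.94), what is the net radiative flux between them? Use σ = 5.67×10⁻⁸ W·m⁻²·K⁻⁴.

For two large parallel gray plates, q = σ(T₁⁴ − T₂⁴) / (1/ε₁ + 1/ε₂ − 1).
1/ε₁ + 1/ε₂ − 1 = 1/0.15 + 1/0.94 − 1 = 6.730.
T₁⁴ − T₂⁴ = 7.59×10^12 − 3.89×10^12 = 3.71×10^12 K⁴.
q = 5.67×10⁻⁸ × 3.71×10^12 / 6.730 = 31200 W/m².

q ≈ 31200 W/m²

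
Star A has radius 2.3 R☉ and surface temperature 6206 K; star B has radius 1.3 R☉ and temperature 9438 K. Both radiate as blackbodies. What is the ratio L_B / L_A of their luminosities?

L = 4πR²σT⁴ ∝ R²T⁴, so L_B/L_A = (1.3/2.3)² × (9438/6206)⁴ = 0.319 × 5.35 = 1.71.

L_B/L_A ≈ 1.71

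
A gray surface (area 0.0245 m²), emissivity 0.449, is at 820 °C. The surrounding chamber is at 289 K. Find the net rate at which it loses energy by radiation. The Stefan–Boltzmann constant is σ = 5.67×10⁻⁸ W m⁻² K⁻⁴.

Convert: 820 °C = 1093 K.
Q = εσA(T⁴ − T_s⁴). T⁴ − T_s⁴ = (1093)⁴ − (289)⁴ = 1.43×10^12 − 6.98×10^9 = 1.42×10^12 K⁴.
Q = 0.449 × 5.67×10⁻⁸ × 0.0245 × 1.42×10^12 = 886 W.

Q ≈ 886 W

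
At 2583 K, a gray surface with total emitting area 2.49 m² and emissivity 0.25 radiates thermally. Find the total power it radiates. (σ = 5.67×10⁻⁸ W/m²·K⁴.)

P ≈ 1.57×10^6 W

Stefan–Boltzmann: P = εσAT⁴ = 0.25 × 5.67×10⁻⁸ × 2.49 × (2583)⁴ = 0.25 × 5.67×10⁻⁸ × 2.49 × 4.45×10^13.
P = 1.57×10^6 W.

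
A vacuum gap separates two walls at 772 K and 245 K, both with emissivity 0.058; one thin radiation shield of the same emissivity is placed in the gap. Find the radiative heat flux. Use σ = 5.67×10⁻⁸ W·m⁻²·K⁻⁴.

q ≈ 298 W/m²

Each of the 2 gaps contributes resistance (2/ε − 1) = 2/0.058 − 1 = 33.48; total = 66.97.
q = σ(T₁⁴ − T₂⁴) / 66.97 = 5.67×10⁻⁸ × 3.52×10^11 / 66.97 = 298 W/m².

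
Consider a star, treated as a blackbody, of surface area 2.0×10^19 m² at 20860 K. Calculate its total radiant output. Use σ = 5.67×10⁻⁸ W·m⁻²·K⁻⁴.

P = σAT⁴ = 5.67×10⁻⁸ × 2.00×10^19 × (20860)⁴ = 5.67×10⁻⁸ × 2.00×10^19 × 1.89×10^17.
P = 2.15×10^29 W.

P ≈ 2.15×10^29 W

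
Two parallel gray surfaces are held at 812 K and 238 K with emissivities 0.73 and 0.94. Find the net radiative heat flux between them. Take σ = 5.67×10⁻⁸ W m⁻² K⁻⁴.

For two large parallel gray plates, q = σ(T₁⁴ − T₂⁴) / (1/ε₁ + 1/ε₂ − 1).
1/ε₁ + 1/ε₂ − 1 = 1/0.73 + 1/0.94 − 1 = 1.434.
T₁⁴ − T₂⁴ = 4.35×10^11 − 3.21×10^9 = 4.32×10^11 K⁴.
q = 5.67×10⁻⁸ × 4.32×10^11 / 1.434 = 17100 W/m².

q ≈ 17100 W/m²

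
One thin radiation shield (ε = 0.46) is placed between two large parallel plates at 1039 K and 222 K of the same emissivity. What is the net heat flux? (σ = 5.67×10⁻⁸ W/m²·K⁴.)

Each of the 2 gaps contributes resistance (2/ε − 1) = 2/0.46 − 1 = 3.348; total = 6.696.
q = σ(T₁⁴ − T₂⁴) / 6.696 = 5.67×10⁻⁸ × 1.16×10^12 / 6.696 = 9850 W/m².

q ≈ 9850 W/m²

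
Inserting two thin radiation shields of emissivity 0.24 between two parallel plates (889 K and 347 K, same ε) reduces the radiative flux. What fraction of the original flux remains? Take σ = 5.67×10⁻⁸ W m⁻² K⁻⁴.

ratio ≈ 0.333

With N identical shields there are N+1 = 3 gaps in series, each with the same radiative resistance, so the flux falls to 1/(N+1) of its unshielded value.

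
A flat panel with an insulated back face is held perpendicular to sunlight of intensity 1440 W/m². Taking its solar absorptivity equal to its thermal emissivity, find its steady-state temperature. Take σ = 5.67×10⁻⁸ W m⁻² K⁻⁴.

T ≈ 399 K

Absorbed flux αS = emitted flux εσT⁴ (one radiating face); with α = ε, T = (S/σ)^(1/4).
T = (1440 / 5.67×10⁻⁸)^(1/4) = (2.54×10^10)^(1/4).
T = 399 K.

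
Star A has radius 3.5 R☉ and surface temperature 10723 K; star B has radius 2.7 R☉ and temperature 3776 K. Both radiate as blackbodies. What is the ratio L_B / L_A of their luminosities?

L = 4πR²σT⁴ ∝ R²T⁴, so L_B/L_A = (2.7/3.5)² × (3776/10723)⁴ = 0.595 × 0.0154 = 9.15×10^-3.

L_B/L_A ≈ 9.15×10^-3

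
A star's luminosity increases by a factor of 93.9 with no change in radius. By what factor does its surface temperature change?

P ∝ T⁴ ⇒ T ∝ P^(1/4), so T scales by (93.9)^(1/4) = 3.11.

factor ≈ 3.11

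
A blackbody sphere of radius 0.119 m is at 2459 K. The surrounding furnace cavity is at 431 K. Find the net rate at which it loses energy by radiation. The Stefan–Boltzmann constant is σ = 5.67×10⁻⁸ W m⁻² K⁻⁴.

A = 4πr² = 4π × (0.119)² = 0.178 m².
Q = σA(T⁴ − T_s⁴). T⁴ − T_s⁴ = (2459)⁴ − (431)⁴ = 3.66×10^13 − 3.45×10^10 = 3.65×10^13 K⁴.
Q = 5.67×10⁻⁸ × 0.178 × 3.65×10^13 = 3.69×10^5 W.

Q ≈ 3.69×10^5 W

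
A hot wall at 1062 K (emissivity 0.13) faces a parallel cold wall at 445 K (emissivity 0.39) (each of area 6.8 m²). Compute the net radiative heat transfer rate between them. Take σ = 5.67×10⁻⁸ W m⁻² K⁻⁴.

Q ≈ 51400 W

For two large parallel gray plates, q = σ(T₁⁴ − T₂⁴) / (1/ε₁ + 1/ε₂ − 1).
1/ε₁ + 1/ε₂ − 1 = 1/0.13 + 1/0.39 − 1 = 9.256.
T₁⁴ − T₂⁴ = 1.27×10^12 − 3.92×10^10 = 1.23×10^12 K⁴.
q = 5.67×10⁻⁸ × 1.23×10^12 / 9.256 = 7550 W/m².
Q = q·A = 7550 × 6.8 = 51400 W.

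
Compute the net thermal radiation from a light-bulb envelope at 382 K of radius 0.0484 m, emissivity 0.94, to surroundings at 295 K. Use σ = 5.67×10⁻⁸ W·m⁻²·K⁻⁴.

A = 4πr² = 4π × (0.0484)² = 0.0294 m².
Q = εσA(T⁴ − T_s⁴). T⁴ − T_s⁴ = (382)⁴ − (295)⁴ = 2.13×10^10 − 7.57×10^9 = 1.37×10^10 K⁴.
Q = 0.94 × 5.67×10⁻⁸ × 0.0294 × 1.37×10^10 = 21.5 W.

Q ≈ 21.5 W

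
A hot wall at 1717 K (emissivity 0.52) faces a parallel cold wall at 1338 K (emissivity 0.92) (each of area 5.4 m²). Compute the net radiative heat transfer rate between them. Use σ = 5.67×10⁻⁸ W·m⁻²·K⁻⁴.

For two large parallel gray plates, q = σ(T₁⁴ − T₂⁴) / (1/ε₁ + 1/ε₂ − 1).
1/ε₁ + 1/ε₂ − 1 = 1/0.52 + 1/0.92 − 1 = 2.010.
T₁⁴ − T₂⁴ = 8.69×10^12 − 3.20×10^12 = 5.49×10^12 K⁴.
q = 5.67×10⁻⁸ × 5.49×10^12 / 2.010 = 1.55×10^5 W/m².
Q = q·A = 1.55×10^5 × 5.4 = 8.36×10^5 W.

Q ≈ 8.36×10^5 W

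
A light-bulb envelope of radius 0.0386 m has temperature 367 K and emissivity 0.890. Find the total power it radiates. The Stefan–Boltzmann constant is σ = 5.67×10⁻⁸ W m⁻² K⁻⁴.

A = 4πr² = 4π × (0.0386)² = 0.0187 m².
Stefan–Boltzmann: P = εσAT⁴ = 0.890 × 5.67×10⁻⁸ × 0.0187 × (367)⁴ = 0.890 × 5.67×10⁻⁸ × 0.0187 × 1.81×10^10.
P = 17.1 W.

P ≈ 17.1 W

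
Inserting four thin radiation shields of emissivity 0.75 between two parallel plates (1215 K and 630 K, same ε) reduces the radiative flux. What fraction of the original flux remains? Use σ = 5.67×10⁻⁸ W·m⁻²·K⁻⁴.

ratio ≈ 0.200

With N identical shields there are N+1 = 5 gaps in series, each with the same radiative resistance, so the flux falls to 1/(N+1) of its unshielded value.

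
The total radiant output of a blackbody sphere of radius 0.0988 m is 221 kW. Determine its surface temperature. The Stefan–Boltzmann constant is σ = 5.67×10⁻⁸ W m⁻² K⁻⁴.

T ≈ 2370 K

A = 4πr² = 4π × (0.0988)² = 0.123 m².
From P = σAT⁴, T = (P / σA)^(1/4) = (2.21×10^5 / (5.67×10⁻⁸ × 0.123))^(1/4).
T = (3.18×10^13)^(1/4) = 2370 K.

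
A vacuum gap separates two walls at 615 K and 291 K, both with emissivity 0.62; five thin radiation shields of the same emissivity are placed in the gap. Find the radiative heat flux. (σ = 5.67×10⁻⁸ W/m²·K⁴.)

q ≈ 577 W/m²

Each of the 6 gaps contributes resistance (2/ε − 1) = 2/0.62 − 1 = 2.226; total = 13.35.
q = σ(T₁⁴ − T₂⁴) / 13.35 = 5.67×10⁻⁸ × 1.36×10^11 / 13.35 = 577 W/m².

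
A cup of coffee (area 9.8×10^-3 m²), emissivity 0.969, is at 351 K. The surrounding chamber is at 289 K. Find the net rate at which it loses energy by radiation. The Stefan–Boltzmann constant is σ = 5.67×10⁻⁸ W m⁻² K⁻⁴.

Q = εσA(T⁴ − T_s⁴). T⁴ − T_s⁴ = (351)⁴ − (289)⁴ = 1.52×10^10 − 6.98×10^9 = 8.20×10^9 K⁴.
Q = 0.969 × 5.67×10⁻⁸ × 9.80×10^-3 × 8.20×10^9 = 4.42 W.

Q ≈ 4.42 W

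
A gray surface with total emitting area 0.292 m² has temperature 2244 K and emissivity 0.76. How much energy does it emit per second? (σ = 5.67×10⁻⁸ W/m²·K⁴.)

P = εσAT⁴ = 0.76 × 5.67×10⁻⁸ × 0.292 × (2244)⁴ = 0.76 × 5.67×10⁻⁸ × 0.292 × 2.54×10^13.
P = 3.19×10^5 W.

P ≈ 3.19×10^5 W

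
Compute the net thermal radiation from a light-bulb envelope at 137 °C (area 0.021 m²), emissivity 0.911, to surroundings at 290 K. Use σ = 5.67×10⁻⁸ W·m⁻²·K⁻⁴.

Convert: 137 °C = 410 K.
Q = εσA(T⁴ − T_s⁴). T⁴ − T_s⁴ = (410)⁴ − (290)⁴ = 2.83×10^10 − 7.07×10^9 = 2.12×10^10 K⁴.
Q = 0.911 × 5.67×10⁻⁸ × 0.0210 × 2.12×10^10 = 23.0 W.

Q ≈ 23.0 W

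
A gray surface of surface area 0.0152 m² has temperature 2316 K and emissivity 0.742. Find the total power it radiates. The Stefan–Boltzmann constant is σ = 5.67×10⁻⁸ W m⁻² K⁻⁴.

P ≈ 18400 W

Stefan–Boltzmann: P = εσAT⁴ = 0.742 × 5.67×10⁻⁸ × 0.0152 × (2316)⁴ = 0.742 × 5.67×10⁻⁸ × 0.0152 × 2.88×10^13.
P = 18400 W.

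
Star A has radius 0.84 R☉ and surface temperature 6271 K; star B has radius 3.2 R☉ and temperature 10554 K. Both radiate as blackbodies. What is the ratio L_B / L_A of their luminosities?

L = 4πR²σT⁴ ∝ R²T⁴, so L_B/L_A = (3.2/0.84)² × (10554/6271)⁴ = 14.5 × 8.02 = 116.

L_B/L_A ≈ 116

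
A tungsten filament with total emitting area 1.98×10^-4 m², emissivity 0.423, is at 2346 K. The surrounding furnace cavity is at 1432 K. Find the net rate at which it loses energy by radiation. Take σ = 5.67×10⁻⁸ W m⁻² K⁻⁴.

Q = εσA(T⁴ − T_s⁴). T⁴ − T_s⁴ = (2346)⁴ − (1432)⁴ = 3.03×10^13 − 4.21×10^12 = 2.61×10^13 K⁴.
Q = 0.423 × 5.67×10⁻⁸ × 1.98×10^-4 × 2.61×10^13 = 124 W.

Q ≈ 124 W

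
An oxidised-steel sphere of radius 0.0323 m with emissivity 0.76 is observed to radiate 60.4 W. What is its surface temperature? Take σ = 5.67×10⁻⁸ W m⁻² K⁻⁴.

A = 4πr² = 4π × (0.0323)² = 0.0131 m².
From P = εσAT⁴, T = (P / εσA)^(1/4) = (60.4 / (0.76 × 5.67×10⁻⁸ × 0.0131))^(1/4).
T = (1.07×10^11)^(1/4) = 572 K.

T ≈ 572 K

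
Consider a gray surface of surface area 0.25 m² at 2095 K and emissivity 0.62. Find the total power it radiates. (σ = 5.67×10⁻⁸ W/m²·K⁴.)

Stefan–Boltzmann: P = εσAT⁴ = 0.62 × 5.67×10⁻⁸ × 0.250 × (2095)⁴ = 0.62 × 5.67×10⁻⁸ × 0.250 × 1.93×10^13.
P = 1.69×10^5 W.

P ≈ 1.69×10^5 W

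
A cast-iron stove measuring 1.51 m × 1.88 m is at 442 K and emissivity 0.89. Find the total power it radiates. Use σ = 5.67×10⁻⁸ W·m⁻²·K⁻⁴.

A = 1.51 × 1.88 = 2.84 m².
Stefan–Boltzmann: P = εσAT⁴ = 0.89 × 5.67×10⁻⁸ × 2.84 × (442)⁴ = 0.89 × 5.67×10⁻⁸ × 2.84 × 3.82×10^10.
P = 5470 W.

P ≈ 5470 W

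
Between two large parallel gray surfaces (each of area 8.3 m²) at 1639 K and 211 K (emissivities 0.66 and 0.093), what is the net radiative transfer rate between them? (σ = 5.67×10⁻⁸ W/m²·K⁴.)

Q ≈ 3.01×10^5 W

For two large parallel gray plates, q = σ(T₁⁴ − T₂⁴) / (1/ε₁ + 1/ε₂ − 1).
1/ε₁ + 1/ε₂ − 1 = 1/0.66 + 1/0.093 − 1 = 11.27.
T₁⁴ − T₂⁴ = 7.22×10^12 − 1.98×10^9 = 7.21×10^12 K⁴.
q = 5.67×10⁻⁸ × 7.21×10^12 / 11.27 = 36300 W/m².
Q = q·A = 36300 × 8.3 = 3.01×10^5 W.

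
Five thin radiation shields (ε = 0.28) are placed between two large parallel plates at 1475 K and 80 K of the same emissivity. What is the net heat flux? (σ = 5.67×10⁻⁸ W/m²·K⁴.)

q ≈ 7280 W/m²

Each of the 6 gaps contributes resistance (2/ε − 1) = 2/0.28 − 1 = 6.143; total = 36.86.
q = σ(T₁⁴ − T₂⁴) / 36.86 = 5.67×10⁻⁸ × 4.73×10^12 / 36.86 = 7280 W/m².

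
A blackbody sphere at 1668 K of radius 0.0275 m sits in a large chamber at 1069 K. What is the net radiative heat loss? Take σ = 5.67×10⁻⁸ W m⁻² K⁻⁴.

Q ≈ 3470 W

A = 4πr² = 4π × (0.0275)² = 9.50×10^-3 m².
Q = σA(T⁴ − T_s⁴). T⁴ − T_s⁴ = (1668)⁴ − (1069)⁴ = 7.74×10^12 − 1.31×10^12 = 6.43×10^12 K⁴.
Q = 5.67×10⁻⁸ × 9.50×10^-3 × 6.43×10^12 = 3470 W.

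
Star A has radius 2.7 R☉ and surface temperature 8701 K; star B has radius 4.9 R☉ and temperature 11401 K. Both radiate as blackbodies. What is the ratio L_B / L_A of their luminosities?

L = 4πR²σT⁴ ∝ R²T⁴, so L_B/L_A = (4.9/2.7)² × (11401/8701)⁴ = 3.29 × 2.95 = 9.71.

L_B/L_A ≈ 9.71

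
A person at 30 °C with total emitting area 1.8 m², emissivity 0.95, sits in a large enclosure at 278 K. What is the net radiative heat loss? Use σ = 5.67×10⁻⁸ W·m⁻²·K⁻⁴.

Convert: 30 °C = 303 K.
Q = εσA(T⁴ − T_s⁴). T⁴ − T_s⁴ = (303)⁴ − (278)⁴ = 8.43×10^9 − 5.97×10^9 = 2.46×10^9 K⁴.
Q = 0.95 × 5.67×10⁻⁸ × 1.80 × 2.46×10^9 = 238 W.

Q ≈ 238 W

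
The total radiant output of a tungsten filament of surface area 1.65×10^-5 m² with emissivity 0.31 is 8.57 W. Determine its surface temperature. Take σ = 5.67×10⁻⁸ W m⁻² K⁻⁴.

T ≈ 2330 K

From P = εσAT⁴, T = (P / εσA)^(1/4) = (8.57 / (0.31 × 5.67×10⁻⁸ × 1.65×10^-5))^(1/4).
T = (2.95×10^13)^(1/4) = 2330 K.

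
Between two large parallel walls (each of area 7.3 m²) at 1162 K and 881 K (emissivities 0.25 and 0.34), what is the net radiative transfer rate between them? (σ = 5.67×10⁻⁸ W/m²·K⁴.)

For two large parallel gray plates, q = σ(T₁⁴ − T₂⁴) / (1/ε₁ + 1/ε₂ − 1).
1/ε₁ + 1/ε₂ − 1 = 1/0.25 + 1/0.34 − 1 = 5.941.
T₁⁴ − T₂⁴ = 1.82×10^12 − 6.02×10^11 = 1.22×10^12 K⁴.
q = 5.67×10⁻⁸ × 1.22×10^12 / 5.941 = 11700 W/m².
Q = q·A = 11700 × 7.3 = 85000 W.

Q ≈ 85000 W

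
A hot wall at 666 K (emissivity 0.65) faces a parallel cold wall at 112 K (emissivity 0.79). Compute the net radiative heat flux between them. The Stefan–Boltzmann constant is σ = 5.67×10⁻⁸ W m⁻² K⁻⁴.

q ≈ 6180 W/m²

For two large parallel gray plates, q = σ(T₁⁴ − T₂⁴) / (1/ε₁ + 1/ε₂ − 1).
1/ε₁ + 1/ε₂ − 1 = 1/0.65 + 1/0.79 − 1 = 1.804.
T₁⁴ − T₂⁴ = 1.97×10^11 − 1.57×10^8 = 1.97×10^11 K⁴.
q = 5.67×10⁻⁸ × 1.97×10^11 / 1.804 = 6180 W/m².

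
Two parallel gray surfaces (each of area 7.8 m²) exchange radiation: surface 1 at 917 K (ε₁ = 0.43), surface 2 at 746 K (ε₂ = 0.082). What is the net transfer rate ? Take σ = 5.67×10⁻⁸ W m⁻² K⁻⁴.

For two large parallel gray plates, q = σ(T₁⁴ − T₂⁴) / (1/ε₁ + 1/ε₂ − 1).
1/ε₁ + 1/ε₂ − 1 = 1/0.43 + 1/0.082 − 1 = 13.52.
T₁⁴ − T₂⁴ = 7.07×10^11 − 3.10×10^11 = 3.97×10^11 K⁴.
q = 5.67×10⁻⁸ × 3.97×10^11 / 13.52 = 1670 W/m².
Q = q·A = 1670 × 7.8 = 13000 W.

Q ≈ 13000 W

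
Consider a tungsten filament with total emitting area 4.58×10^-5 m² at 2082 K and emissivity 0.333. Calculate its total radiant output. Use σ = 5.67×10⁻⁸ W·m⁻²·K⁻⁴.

P = εσAT⁴ = 0.333 × 5.67×10⁻⁸ × 4.58×10^-5 × (2082)⁴ = 0.333 × 5.67×10⁻⁸ × 4.58×10^-5 × 1.88×10^13.
P = 16.2 W.

P ≈ 16.2 W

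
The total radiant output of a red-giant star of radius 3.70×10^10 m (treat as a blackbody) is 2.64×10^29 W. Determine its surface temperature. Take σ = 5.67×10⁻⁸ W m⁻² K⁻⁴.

T ≈ 4060 K

A = 4πr² = 4π × (3.70×10^10)² = 1.72×10^22 m².
From P = σAT⁴, T = (P / σA)^(1/4) = (2.64×10^29 / (5.67×10⁻⁸ × 1.72×10^22))^(1/4).
T = (2.71×10^14)^(1/4) = 4060 K.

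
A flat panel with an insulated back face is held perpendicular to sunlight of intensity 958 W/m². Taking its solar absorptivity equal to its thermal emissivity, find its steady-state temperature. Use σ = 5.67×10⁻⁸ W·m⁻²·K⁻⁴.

Absorbed flux αS = emitted flux εσT⁴ (one radiating face); with α = ε, T = (S/σ)^(1/4).
T = (958 / 5.67×10⁻⁸)^(1/4) = (1.69×10^10)^(1/4).
T = 361 K.

T ≈ 361 K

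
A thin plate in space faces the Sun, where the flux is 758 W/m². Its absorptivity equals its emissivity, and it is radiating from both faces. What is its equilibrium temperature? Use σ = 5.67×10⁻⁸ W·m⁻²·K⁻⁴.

Absorbed flux αS = emitted flux 2εσT⁴ per unit area; with α = ε this gives T = (S/2σ)^(1/4).
T = (758 / (2 × 5.67×10⁻⁸))^(1/4) = (6.68×10^9)^(1/4).
T = 286 K.

T ≈ 286 K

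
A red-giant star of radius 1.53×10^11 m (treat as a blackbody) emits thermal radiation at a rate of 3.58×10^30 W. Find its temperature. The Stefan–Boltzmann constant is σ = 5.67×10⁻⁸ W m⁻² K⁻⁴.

A = 4πr² = 4π × (1.53×10^11)² = 2.94×10^23 m².
From P = σAT⁴, T = (P / σA)^(1/4) = (3.58×10^30 / (5.67×10⁻⁸ × 2.94×10^23))^(1/4).
T = (2.15×10^14)^(1/4) = 3830 K.

T ≈ 3830 K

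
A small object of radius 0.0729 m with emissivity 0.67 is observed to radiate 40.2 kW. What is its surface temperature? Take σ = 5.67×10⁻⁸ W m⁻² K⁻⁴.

A = 4πr² = 4π × (0.0729)² = 0.0668 m².
From P = εσAT⁴, T = (P / εσA)^(1/4) = (40200 / (0.67 × 5.67×10⁻⁸ × 0.0668))^(1/4).
T = (1.58×10^13)^(1/4) = 2000 K.

T ≈ 2000 K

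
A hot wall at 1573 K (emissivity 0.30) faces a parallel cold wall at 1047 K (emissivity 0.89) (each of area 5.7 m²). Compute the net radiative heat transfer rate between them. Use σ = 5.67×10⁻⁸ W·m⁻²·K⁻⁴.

Q ≈ 4.60×10^5 W

For two large parallel gray plates, q = σ(T₁⁴ − T₂⁴) / (1/ε₁ + 1/ε₂ − 1).
1/ε₁ + 1/ε₂ − 1 = 1/0.30 + 1/0.89 − 1 = 3.457.
T₁⁴ − T₂⁴ = 6.12×10^12 − 1.20×10^12 = 4.92×10^12 K⁴.
q = 5.67×10⁻⁸ × 4.92×10^12 / 3.457 = 80700 W/m².
Q = q·A = 80700 × 5.7 = 4.60×10^5 W.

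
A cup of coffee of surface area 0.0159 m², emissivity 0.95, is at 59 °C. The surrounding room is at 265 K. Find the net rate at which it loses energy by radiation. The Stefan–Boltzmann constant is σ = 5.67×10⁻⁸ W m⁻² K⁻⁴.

Convert: 59 °C = 332 K.
Q = εσA(T⁴ − T_s⁴). T⁴ − T_s⁴ = (332)⁴ − (265)⁴ = 1.21×10^10 − 4.93×10^9 = 7.22×10^9 K⁴.
Q = 0.95 × 5.67×10⁻⁸ × 0.0159 × 7.22×10^9 = 6.18 W.

Q ≈ 6.18 W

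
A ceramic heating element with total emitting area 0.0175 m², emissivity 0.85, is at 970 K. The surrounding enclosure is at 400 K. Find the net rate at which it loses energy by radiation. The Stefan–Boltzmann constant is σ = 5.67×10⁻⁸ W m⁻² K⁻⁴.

Q = εσA(T⁴ − T_s⁴). T⁴ − T_s⁴ = (970)⁴ − (400)⁴ = 8.85×10^11 − 2.56×10^10 = 8.60×10^11 K⁴.
Q = 0.85 × 5.67×10⁻⁸ × 0.0175 × 8.60×10^11 = 725 W.

Q ≈ 725 W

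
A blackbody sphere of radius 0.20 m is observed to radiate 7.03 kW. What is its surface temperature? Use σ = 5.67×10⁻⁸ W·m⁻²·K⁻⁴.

A = 4πr² = 4π × (0.20)² = 0.503 m².
From P = σAT⁴, T = (P / σA)^(1/4) = (7030 / (5.67×10⁻⁸ × 0.503))^(1/4).
T = (2.47×10^11)^(1/4) = 705 K.

T ≈ 705 K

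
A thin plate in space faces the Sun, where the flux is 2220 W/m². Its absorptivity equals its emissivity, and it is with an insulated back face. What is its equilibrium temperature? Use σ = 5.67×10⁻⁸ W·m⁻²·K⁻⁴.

Absorbed flux αS = emitted flux εσT⁴ (one radiating face); with α = ε, T = (S/σ)^(1/4).
T = (2220 / 5.67×10⁻⁸)^(1/4) = (3.92×10^10)^(1/4).
T = 445 K.

T ≈ 445 K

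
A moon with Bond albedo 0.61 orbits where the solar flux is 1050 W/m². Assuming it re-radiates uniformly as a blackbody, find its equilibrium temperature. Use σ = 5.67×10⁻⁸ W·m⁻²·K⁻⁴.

Power absorbed = (1−a)S·πR²; power emitted = 4πR²σT⁴. Equating and cancelling πR²:
T = ((1−a)S / 4σ)^(1/4) = (410 / (4 × 5.67×10⁻⁸))^(1/4) = (1.81×10^9)^(1/4).
T = 206 K.

T ≈ 206 K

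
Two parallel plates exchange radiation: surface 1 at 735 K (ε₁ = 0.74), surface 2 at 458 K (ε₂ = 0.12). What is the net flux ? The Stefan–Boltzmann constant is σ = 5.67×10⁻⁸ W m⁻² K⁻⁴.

For two large parallel gray plates, q = σ(T₁⁴ − T₂⁴) / (1/ε₁ + 1/ε₂ − 1).
1/ε₁ + 1/ε₂ − 1 = 1/0.74 + 1/0.12 − 1 = 8.685.
T₁⁴ − T₂⁴ = 2.92×10^11 − 4.40×10^10 = 2.48×10^11 K⁴.
q = 5.67×10⁻⁸ × 2.48×10^11 / 8.685 = 1620 W/m².

q ≈ 1620 W/m²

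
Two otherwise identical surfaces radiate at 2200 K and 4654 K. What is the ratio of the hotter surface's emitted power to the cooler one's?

ratio ≈ 20.0

P ∝ T⁴, so the ratio is (4654/2200)⁴ = (2.115)⁴ = 20.0.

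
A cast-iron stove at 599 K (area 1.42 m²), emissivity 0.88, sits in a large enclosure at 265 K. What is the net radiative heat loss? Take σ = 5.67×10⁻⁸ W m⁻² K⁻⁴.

Q ≈ 8770 W

Q = εσA(T⁴ − T_s⁴). T⁴ − T_s⁴ = (599)⁴ − (265)⁴ = 1.29×10^11 − 4.93×10^9 = 1.24×10^11 K⁴.
Q = 0.88 × 5.67×10⁻⁸ × 1.42 × 1.24×10^11 = 8770 W.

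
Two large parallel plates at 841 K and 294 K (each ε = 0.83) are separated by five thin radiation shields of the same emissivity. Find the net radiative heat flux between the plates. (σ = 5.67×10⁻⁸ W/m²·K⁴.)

q ≈ 3300 W/m²

Each of the 6 gaps contributes resistance (2/ε − 1) = 2/0.83 − 1 = 1.410; total = 8.458.
q = σ(T₁⁴ − T₂⁴) / 8.458 = 5.67×10⁻⁸ × 4.93×10^11 / 8.458 = 3300 W/m².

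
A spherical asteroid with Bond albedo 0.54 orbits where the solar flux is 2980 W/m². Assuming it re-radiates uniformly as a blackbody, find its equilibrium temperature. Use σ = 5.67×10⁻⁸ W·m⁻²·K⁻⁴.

T ≈ 279 K

Power absorbed = (1−a)S·πR²; power emitted = 4πR²σT⁴. Equating and cancelling πR²:
T = ((1−a)S / 4σ)^(1/4) = (1370 / (4 × 5.67×10⁻⁸))^(1/4) = (6.04×10^9)^(1/4).
T = 279 K.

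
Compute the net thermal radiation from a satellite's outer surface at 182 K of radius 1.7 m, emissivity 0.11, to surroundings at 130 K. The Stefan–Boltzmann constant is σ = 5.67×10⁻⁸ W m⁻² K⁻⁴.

Q ≈ 184 W

A = 4πr² = 4π × (1.7)² = 36.3 m².
Q = εσA(T⁴ − T_s⁴). T⁴ − T_s⁴ = (182)⁴ − (130)⁴ = 1.10×10^9 − 2.86×10^8 = 8.12×10^8 K⁴.
Q = 0.11 × 5.67×10⁻⁸ × 36.3 × 8.12×10^8 = 184 W.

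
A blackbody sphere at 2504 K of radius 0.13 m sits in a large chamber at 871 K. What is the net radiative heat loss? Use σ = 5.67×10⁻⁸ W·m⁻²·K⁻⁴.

A = 4πr² = 4π × (0.13)² = 0.212 m².
Q = σA(T⁴ − T_s⁴). T⁴ − T_s⁴ = (2504)⁴ − (871)⁴ = 3.93×10^13 − 5.76×10^11 = 3.87×10^13 K⁴.
Q = 5.67×10⁻⁸ × 0.212 × 3.87×10^13 = 4.66×10^5 W.

Q ≈ 4.66×10^5 W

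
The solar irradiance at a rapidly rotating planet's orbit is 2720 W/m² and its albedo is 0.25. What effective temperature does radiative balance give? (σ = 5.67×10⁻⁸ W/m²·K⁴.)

Power absorbed = (1−a)S·πR²; power emitted = 4πR²σT⁴. Equating and cancelling πR²:
T = ((1−a)S / 4σ)^(1/4) = (2040 / (4 × 5.67×10⁻⁸))^(1/4) = (8.99×10^9)^(1/4).
T = 308 K.

T ≈ 308 K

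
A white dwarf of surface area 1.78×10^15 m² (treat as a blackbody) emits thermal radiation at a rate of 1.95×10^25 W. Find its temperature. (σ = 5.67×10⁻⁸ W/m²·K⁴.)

T ≈ 21000 K

From P = σAT⁴, T = (P / σA)^(1/4) = (1.95×10^25 / (5.67×10⁻⁸ × 1.78×10^15))^(1/4).
T = (1.93×10^17)^(1/4) = 21000 K.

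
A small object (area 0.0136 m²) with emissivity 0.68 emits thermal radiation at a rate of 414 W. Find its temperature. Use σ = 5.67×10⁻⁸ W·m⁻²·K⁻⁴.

T ≈ 943 K

From P = εσAT⁴, T = (P / εσA)^(1/4) = (414 / (0.68 × 5.67×10⁻⁸ × 0.0136))^(1/4).
T = (7.90×10^11)^(1/4) = 943 K.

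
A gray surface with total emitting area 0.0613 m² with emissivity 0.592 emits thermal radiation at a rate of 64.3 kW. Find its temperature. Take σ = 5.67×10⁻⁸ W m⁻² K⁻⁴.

From P = εσAT⁴, T = (P / εσA)^(1/4) = (64300 / (0.592 × 5.67×10⁻⁸ × 0.0613))^(1/4).
T = (3.12×10^13)^(1/4) = 2360 K.

T ≈ 2360 K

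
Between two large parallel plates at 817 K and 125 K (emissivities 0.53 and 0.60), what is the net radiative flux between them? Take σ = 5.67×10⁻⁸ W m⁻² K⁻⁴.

q ≈ 9890 W/m²

For two large parallel gray plates, q = σ(T₁⁴ − T₂⁴) / (1/ε₁ + 1/ε₂ − 1).
1/ε₁ + 1/ε₂ − 1 = 1/0.53 + 1/0.60 − 1 = 2.553.
T₁⁴ − T₂⁴ = 4.46×10^11 − 2.44×10^8 = 4.45×10^11 K⁴.
q = 5.67×10⁻⁸ × 4.45×10^11 / 2.553 = 9890 W/m².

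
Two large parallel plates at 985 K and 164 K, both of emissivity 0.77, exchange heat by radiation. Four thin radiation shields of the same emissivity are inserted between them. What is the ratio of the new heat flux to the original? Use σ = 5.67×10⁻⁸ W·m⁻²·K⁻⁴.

With N identical shields there are N+1 = 5 gaps in series, each with the same radiative resistance, so the flux falls to 1/(N+1) of its unshielded value.

ratio ≈ 0.200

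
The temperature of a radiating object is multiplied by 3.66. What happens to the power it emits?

factor ≈ 179

P ∝ T⁴, so the power scales as (3.66)⁴ = 179.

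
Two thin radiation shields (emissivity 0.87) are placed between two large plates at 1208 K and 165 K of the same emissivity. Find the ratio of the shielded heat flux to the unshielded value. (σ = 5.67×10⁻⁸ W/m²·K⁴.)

ratio ≈ 0.333

With N identical shields there are N+1 = 3 gaps in series, each with the same radiative resistance, so the flux falls to 1/(N+1) of its unshielded value.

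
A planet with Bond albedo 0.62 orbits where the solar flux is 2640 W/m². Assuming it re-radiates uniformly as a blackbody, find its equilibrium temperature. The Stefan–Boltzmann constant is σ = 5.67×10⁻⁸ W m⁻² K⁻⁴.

Power absorbed = (1−a)S·πR²; power emitted = 4πR²σT⁴. Equating and cancelling πR²:
T = ((1−a)S / 4σ)^(1/4) = (1000 / (4 × 5.67×10⁻⁸))^(1/4) = (4.42×10^9)^(1/4).
T = 258 K.

T ≈ 258 K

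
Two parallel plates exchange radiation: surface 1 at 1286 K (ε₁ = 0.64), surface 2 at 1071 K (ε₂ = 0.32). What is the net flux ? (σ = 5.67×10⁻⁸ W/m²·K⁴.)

q ≈ 21800 W/m²

For two large parallel gray plates, q = σ(T₁⁴ − T₂⁴) / (1/ε₁ + 1/ε₂ − 1).
1/ε₁ + 1/ε₂ − 1 = 1/0.64 + 1/0.32 − 1 = 3.688.
T₁⁴ − T₂⁴ = 2.74×10^12 − 1.32×10^12 = 1.42×10^12 K⁴.
q = 5.67×10⁻⁸ × 1.42×10^12 / 3.688 = 21800 W/m².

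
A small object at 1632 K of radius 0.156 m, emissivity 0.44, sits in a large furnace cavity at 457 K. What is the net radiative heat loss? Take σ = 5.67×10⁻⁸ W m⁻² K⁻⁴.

A = 4πr² = 4π × (0.156)² = 0.306 m².
Q = εσA(T⁴ − T_s⁴). T⁴ − T_s⁴ = (1632)⁴ − (457)⁴ = 7.09×10^12 − 4.36×10^10 = 7.05×10^12 K⁴.
Q = 0.44 × 5.67×10⁻⁸ × 0.306 × 7.05×10^12 = 53800 W.

Q ≈ 53800 W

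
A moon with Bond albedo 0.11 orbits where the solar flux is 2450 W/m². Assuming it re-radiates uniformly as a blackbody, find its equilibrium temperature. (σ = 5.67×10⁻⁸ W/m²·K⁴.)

Power absorbed = (1−a)S·πR²; power emitted = 4πR²σT⁴. Equating and cancelling πR²:
T = ((1−a)S / 4σ)^(1/4) = (2180 / (4 × 5.67×10⁻⁸))^(1/4) = (9.61×10^9)^(1/4).
T = 313 K.

T ≈ 313 K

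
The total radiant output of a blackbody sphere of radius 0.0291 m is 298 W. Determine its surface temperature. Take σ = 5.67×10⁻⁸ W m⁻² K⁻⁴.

T ≈ 838 K

A = 4πr² = 4π × (0.0291)² = 0.0106 m².
From P = σAT⁴, T = (P / σA)^(1/4) = (298 / (5.67×10⁻⁸ × 0.0106))^(1/4).
T = (4.94×10^11)^(1/4) = 838 K.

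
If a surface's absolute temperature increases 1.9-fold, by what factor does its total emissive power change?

factor ≈ 13.0

P ∝ T⁴, so the power scales as (1.9)⁴ = 13.0.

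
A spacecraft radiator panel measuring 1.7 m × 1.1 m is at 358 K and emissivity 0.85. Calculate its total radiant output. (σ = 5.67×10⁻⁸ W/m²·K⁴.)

A = 1.7 × 1.1 = 1.87 m².
Stefan–Boltzmann: P = εσAT⁴ = 0.85 × 5.67×10⁻⁸ × 1.87 × (358)⁴ = 0.85 × 5.67×10⁻⁸ × 1.87 × 1.64×10^10.
P = 1480 W.

P ≈ 1480 W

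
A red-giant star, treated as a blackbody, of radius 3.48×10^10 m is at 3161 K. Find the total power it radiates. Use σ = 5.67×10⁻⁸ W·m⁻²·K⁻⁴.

A = 4πr² = 4π × (3.48×10^10)² = 1.52×10^22 m².
P = σAT⁴ = 5.67×10⁻⁸ × 1.52×10^22 × (3161)⁴ = 5.67×10⁻⁸ × 1.52×10^22 × 9.98×10^13.
P = 8.61×10^28 W.

P ≈ 8.61×10^28 W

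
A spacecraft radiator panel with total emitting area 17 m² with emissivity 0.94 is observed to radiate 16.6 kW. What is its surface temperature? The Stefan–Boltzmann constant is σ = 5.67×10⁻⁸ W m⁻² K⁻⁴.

From P = εσAT⁴, T = (P / εσA)^(1/4) = (16600 / (0.94 × 5.67×10⁻⁸ × 17.0))^(1/4).
T = (1.83×10^10)^(1/4) = 368 K.

T ≈ 368 K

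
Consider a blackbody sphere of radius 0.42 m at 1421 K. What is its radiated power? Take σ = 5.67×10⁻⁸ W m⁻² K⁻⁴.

P ≈ 5.12×10^5 W

A = 4πr² = 4π × (0.42)² = 2.22 m².
P = σAT⁴ = 5.67×10⁻⁸ × 2.22 × (1421)⁴ = 5.67×10⁻⁸ × 2.22 × 4.08×10^12.
P = 5.12×10^5 W.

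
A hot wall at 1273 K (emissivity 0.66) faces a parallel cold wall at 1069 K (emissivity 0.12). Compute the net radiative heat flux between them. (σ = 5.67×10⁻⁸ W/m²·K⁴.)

q ≈ 8460 W/m²

For two large parallel gray plates, q = σ(T₁⁴ − T₂⁴) / (1/ε₁ + 1/ε₂ − 1).
1/ε₁ + 1/ε₂ − 1 = 1/0.66 + 1/0.12 − 1 = 8.848.
T₁⁴ − T₂⁴ = 2.63×10^12 − 1.31×10^12 = 1.32×10^12 K⁴.
q = 5.67×10⁻⁸ × 1.32×10^12 / 8.848 = 8460 W/m².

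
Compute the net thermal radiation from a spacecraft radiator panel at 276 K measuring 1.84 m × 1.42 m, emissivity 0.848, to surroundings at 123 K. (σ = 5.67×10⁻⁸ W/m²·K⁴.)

A = 1.84 × 1.42 = 2.61 m².
Q = εσA(T⁴ − T_s⁴). T⁴ − T_s⁴ = (276)⁴ − (123)⁴ = 5.80×10^9 − 2.29×10^8 = 5.57×10^9 K⁴.
Q = 0.848 × 5.67×10⁻⁸ × 2.61 × 5.57×10^9 = 700 W.

Q ≈ 700 W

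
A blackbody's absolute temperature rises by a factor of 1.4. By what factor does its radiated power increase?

factor ≈ 3.84

P ∝ T⁴, so the power scales as (1.4)⁴ = 3.84.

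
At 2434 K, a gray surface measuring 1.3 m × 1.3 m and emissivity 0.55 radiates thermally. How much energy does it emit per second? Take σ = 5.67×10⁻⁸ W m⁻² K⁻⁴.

P ≈ 1.85×10^6 W

A = 1.3 × 1.3 = 1.69 m².
P = εσAT⁴ = 0.55 × 5.67×10⁻⁸ × 1.69 × (2434)⁴ = 0.55 × 5.67×10⁻⁸ × 1.69 × 3.51×10^13.
P = 1.85×10^6 W.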